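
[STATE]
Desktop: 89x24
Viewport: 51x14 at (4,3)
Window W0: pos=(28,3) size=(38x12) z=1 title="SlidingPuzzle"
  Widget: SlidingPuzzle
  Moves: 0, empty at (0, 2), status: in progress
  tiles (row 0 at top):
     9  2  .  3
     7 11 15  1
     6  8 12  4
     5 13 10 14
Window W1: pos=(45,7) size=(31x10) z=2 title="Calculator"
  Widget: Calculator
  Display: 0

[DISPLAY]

                        ┏━━━━━━━━━━━━━━━━━━━━━━━━━━
                        ┃ SlidingPuzzle            
                        ┠──────────────────────────
                        ┃┌────┬────┬────┬────┐     
                        ┃│  9 │  2 │    │┏━━━━━━━━━
                        ┃├────┼────┼────┼┃ Calculat
                        ┃│  7 │ 11 │ 15 │┠─────────
                        ┃├────┼────┼────┼┃         
                        ┃│  6 │  8 │ 12 │┃┌───┬───┬
                        ┃├────┼────┼────┼┃│ 7 │ 8 │
                        ┃│  5 │ 13 │ 10 │┃├───┼───┼
                        ┗━━━━━━━━━━━━━━━━┃│ 4 │ 5 │
                                         ┃└───┴───┴
                                         ┗━━━━━━━━━


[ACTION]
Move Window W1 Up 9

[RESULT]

                        ┏━━━━━━━━━━━━━━━━┃         
                        ┃ SlidingPuzzle  ┃┌───┬───┬
                        ┠────────────────┃│ 7 │ 8 │
                        ┃┌────┬────┬────┬┃├───┼───┼
                        ┃│  9 │  2 │    │┃│ 4 │ 5 │
                        ┃├────┼────┼────┼┃└───┴───┴
                        ┃│  7 │ 11 │ 15 │┗━━━━━━━━━
                        ┃├────┼────┼────┼────┤     
                        ┃│  6 │  8 │ 12 │  4 │     
                        ┃├────┼────┼────┼────┤     
                        ┃│  5 │ 13 │ 10 │ 14 │     
                        ┗━━━━━━━━━━━━━━━━━━━━━━━━━━
                                                   
                                                   


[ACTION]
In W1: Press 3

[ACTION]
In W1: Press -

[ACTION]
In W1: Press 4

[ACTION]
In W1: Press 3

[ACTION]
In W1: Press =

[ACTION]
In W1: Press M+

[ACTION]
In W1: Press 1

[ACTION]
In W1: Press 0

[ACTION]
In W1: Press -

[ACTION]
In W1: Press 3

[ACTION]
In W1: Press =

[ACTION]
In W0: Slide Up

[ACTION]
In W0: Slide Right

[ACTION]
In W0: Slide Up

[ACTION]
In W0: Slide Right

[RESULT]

                        ┏━━━━━━━━━━━━━━━━┃         
                        ┃ SlidingPuzzle  ┃┌───┬───┬
                        ┠────────────────┃│ 7 │ 8 │
                        ┃┌────┬────┬────┬┃├───┼───┼
                        ┃│  9 │  2 │ 15 │┃│ 4 │ 5 │
                        ┃├────┼────┼────┼┃└───┴───┴
                        ┃│  7 │  8 │ 11 │┗━━━━━━━━━
                        ┃├────┼────┼────┼────┤     
                        ┃│    │  6 │ 12 │  4 │     
                        ┃├────┼────┼────┼────┤     
                        ┃│  5 │ 13 │ 10 │ 14 │     
                        ┗━━━━━━━━━━━━━━━━━━━━━━━━━━
                                                   
                                                   


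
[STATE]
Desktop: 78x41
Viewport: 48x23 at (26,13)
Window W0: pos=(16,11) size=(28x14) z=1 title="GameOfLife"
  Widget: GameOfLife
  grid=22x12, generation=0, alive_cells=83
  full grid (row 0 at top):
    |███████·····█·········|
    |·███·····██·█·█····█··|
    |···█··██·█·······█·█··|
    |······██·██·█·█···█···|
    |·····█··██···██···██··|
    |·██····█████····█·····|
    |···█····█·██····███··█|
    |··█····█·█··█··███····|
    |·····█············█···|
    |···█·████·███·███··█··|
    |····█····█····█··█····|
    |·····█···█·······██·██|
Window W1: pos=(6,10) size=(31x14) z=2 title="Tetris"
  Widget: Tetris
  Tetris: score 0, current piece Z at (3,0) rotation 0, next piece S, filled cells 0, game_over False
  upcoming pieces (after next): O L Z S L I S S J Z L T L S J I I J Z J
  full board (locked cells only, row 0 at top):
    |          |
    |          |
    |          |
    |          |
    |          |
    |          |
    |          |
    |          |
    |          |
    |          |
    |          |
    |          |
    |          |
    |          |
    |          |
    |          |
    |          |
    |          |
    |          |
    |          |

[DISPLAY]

          ┃──────┨                              
          ┃      ┃                              
          ┃··    ┃                              
          ┃··    ┃                              
          ┃··    ┃                              
          ┃··    ┃                              
          ┃··    ┃                              
          ┃·█    ┃                              
          ┃··    ┃                              
          ┃··    ┃                              
━━━━━━━━━━┛··    ┃                              
━━━━━━━━━━━━━━━━━┛                              
                                                
                                                
                                                
                                                
                                                
                                                
                                                
                                                
                                                
                                                
                                                


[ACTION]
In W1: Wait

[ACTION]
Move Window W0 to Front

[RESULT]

─────────────────┨                              
                 ┃                              
██·█·█····█··    ┃                              
█·······█·█··    ┃                              
██·█·█···█···    ┃                              
█···██···██··    ┃                              
███····█·····    ┃                              
·██····███··█    ┃                              
█··█··███····    ┃                              
·········█···    ┃                              
·███·███··█··    ┃                              
━━━━━━━━━━━━━━━━━┛                              
                                                
                                                
                                                
                                                
                                                
                                                
                                                
                                                
                                                
                                                
                                                


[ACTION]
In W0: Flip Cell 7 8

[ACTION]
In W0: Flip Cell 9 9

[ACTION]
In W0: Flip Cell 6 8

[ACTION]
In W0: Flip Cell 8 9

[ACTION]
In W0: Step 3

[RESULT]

─────────────────┨                              
                 ┃                              
··██·········    ┃                              
█·█···████···    ┃                              
······███·█··    ┃                              
·····█··█·██·    ┃                              
··██··█·██···    ┃                              
·█·█·█·█·····    ┃                              
···█··█······    ┃                              
·███·········    ┃                              
·███·········    ┃                              
━━━━━━━━━━━━━━━━━┛                              
                                                
                                                
                                                
                                                
                                                
                                                
                                                
                                                
                                                
                                                
                                                


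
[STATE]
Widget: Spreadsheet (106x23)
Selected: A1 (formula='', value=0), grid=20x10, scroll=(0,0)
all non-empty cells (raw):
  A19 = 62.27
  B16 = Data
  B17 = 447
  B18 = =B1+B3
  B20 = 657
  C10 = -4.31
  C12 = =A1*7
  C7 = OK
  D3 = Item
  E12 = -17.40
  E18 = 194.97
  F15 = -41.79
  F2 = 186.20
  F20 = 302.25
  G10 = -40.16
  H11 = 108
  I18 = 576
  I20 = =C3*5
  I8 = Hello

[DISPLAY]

A1:                                                                                                       
       A       B       C       D       E       F       G       H       I       J                          
----------------------------------------------------------------------------------------------------------
  1      [0]       0       0       0       0       0       0       0       0       0                      
  2        0       0       0       0       0  186.20       0       0       0       0                      
  3        0       0       0Item           0       0       0       0       0       0                      
  4        0       0       0       0       0       0       0       0       0       0                      
  5        0       0       0       0       0       0       0       0       0       0                      
  6        0       0       0       0       0       0       0       0       0       0                      
  7        0       0OK             0       0       0       0       0       0       0                      
  8        0       0       0       0       0       0       0       0Hello          0                      
  9        0       0       0       0       0       0       0       0       0       0                      
 10        0       0   -4.31       0       0       0  -40.16       0       0       0                      
 11        0       0       0       0       0       0       0     108       0       0                      
 12        0       0       0       0  -17.40       0       0       0       0       0                      
 13        0       0       0       0       0       0       0       0       0       0                      
 14        0       0       0       0       0       0       0       0       0       0                      
 15        0       0       0       0       0  -41.79       0       0       0       0                      
 16        0Data           0       0       0       0       0       0       0       0                      
 17        0     447       0       0       0       0       0       0       0       0                      
 18        0       0       0       0  194.97       0       0       0     576       0                      
 19    62.27       0       0       0       0       0       0       0       0       0                      
 20        0     657       0       0       0  302.25       0       0       0       0                      


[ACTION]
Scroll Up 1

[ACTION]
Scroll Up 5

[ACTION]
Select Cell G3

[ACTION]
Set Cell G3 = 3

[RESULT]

G3: 3                                                                                                     
       A       B       C       D       E       F       G       H       I       J                          
----------------------------------------------------------------------------------------------------------
  1        0       0       0       0       0       0       0       0       0       0                      
  2        0       0       0       0       0  186.20       0       0       0       0                      
  3        0       0       0Item           0       0     [3]       0       0       0                      
  4        0       0       0       0       0       0       0       0       0       0                      
  5        0       0       0       0       0       0       0       0       0       0                      
  6        0       0       0       0       0       0       0       0       0       0                      
  7        0       0OK             0       0       0       0       0       0       0                      
  8        0       0       0       0       0       0       0       0Hello          0                      
  9        0       0       0       0       0       0       0       0       0       0                      
 10        0       0   -4.31       0       0       0  -40.16       0       0       0                      
 11        0       0       0       0       0       0       0     108       0       0                      
 12        0       0       0       0  -17.40       0       0       0       0       0                      
 13        0       0       0       0       0       0       0       0       0       0                      
 14        0       0       0       0       0       0       0       0       0       0                      
 15        0       0       0       0       0  -41.79       0       0       0       0                      
 16        0Data           0       0       0       0       0       0       0       0                      
 17        0     447       0       0       0       0       0       0       0       0                      
 18        0       0       0       0  194.97       0       0       0     576       0                      
 19    62.27       0       0       0       0       0       0       0       0       0                      
 20        0     657       0       0       0  302.25       0       0       0       0                      


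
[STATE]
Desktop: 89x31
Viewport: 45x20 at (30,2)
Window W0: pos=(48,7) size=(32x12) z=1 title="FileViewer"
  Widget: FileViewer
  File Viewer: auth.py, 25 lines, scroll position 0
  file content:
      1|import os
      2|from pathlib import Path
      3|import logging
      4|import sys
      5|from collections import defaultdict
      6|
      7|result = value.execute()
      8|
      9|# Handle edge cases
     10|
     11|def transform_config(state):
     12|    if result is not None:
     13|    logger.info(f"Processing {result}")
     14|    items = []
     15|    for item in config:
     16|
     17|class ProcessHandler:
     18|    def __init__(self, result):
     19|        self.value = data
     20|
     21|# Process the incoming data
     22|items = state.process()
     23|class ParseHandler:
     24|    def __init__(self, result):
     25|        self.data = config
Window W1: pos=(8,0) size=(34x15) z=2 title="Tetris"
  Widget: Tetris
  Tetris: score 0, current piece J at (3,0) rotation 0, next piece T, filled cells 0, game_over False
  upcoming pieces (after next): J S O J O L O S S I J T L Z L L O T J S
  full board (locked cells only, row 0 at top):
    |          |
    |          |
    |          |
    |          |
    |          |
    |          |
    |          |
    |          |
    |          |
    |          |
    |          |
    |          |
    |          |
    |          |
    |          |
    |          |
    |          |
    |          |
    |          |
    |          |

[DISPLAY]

───────────┨                                 
           ┃                                 
           ┃                                 
           ┃                                 
           ┃                                 
           ┃      ┏━━━━━━━━━━━━━━━━━━━━━━━━━━
           ┃      ┃ FileViewer               
           ┃      ┠──────────────────────────
           ┃      ┃import os                 
           ┃      ┃from pathlib import Path  
           ┃      ┃import logging            
           ┃      ┃import sys                
━━━━━━━━━━━┛      ┃from collections import de
                  ┃                          
                  ┃result = value.execute()  
                  ┃                          
                  ┗━━━━━━━━━━━━━━━━━━━━━━━━━━
                                             
                                             
                                             


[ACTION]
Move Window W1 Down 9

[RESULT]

                                             
                                             
                                             
                                             
                                             
                  ┏━━━━━━━━━━━━━━━━━━━━━━━━━━
                  ┃ FileViewer               
━━━━━━━━━━━┓      ┠──────────────────────────
           ┃      ┃import os                 
───────────┨      ┃from pathlib import Path  
           ┃      ┃import logging            
           ┃      ┃import sys                
           ┃      ┃from collections import de
           ┃      ┃                          
           ┃      ┃result = value.execute()  
           ┃      ┃                          
           ┃      ┗━━━━━━━━━━━━━━━━━━━━━━━━━━
           ┃                                 
           ┃                                 
           ┃                                 


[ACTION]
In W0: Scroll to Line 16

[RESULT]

                                             
                                             
                                             
                                             
                                             
                  ┏━━━━━━━━━━━━━━━━━━━━━━━━━━
                  ┃ FileViewer               
━━━━━━━━━━━┓      ┠──────────────────────────
           ┃      ┃                          
───────────┨      ┃class ProcessHandler:     
           ┃      ┃    def __init__(self, res
           ┃      ┃        self.value = data 
           ┃      ┃                          
           ┃      ┃# Process the incoming dat
           ┃      ┃items = state.process()   
           ┃      ┃class ParseHandler:       
           ┃      ┗━━━━━━━━━━━━━━━━━━━━━━━━━━
           ┃                                 
           ┃                                 
           ┃                                 


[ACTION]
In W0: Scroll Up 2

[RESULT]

                                             
                                             
                                             
                                             
                                             
                  ┏━━━━━━━━━━━━━━━━━━━━━━━━━━
                  ┃ FileViewer               
━━━━━━━━━━━┓      ┠──────────────────────────
           ┃      ┃    items = []            
───────────┨      ┃    for item in config:   
           ┃      ┃                          
           ┃      ┃class ProcessHandler:     
           ┃      ┃    def __init__(self, res
           ┃      ┃        self.value = data 
           ┃      ┃                          
           ┃      ┃# Process the incoming dat
           ┃      ┗━━━━━━━━━━━━━━━━━━━━━━━━━━
           ┃                                 
           ┃                                 
           ┃                                 


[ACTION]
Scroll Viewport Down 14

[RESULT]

───────────┨      ┃    for item in config:   
           ┃      ┃                          
           ┃      ┃class ProcessHandler:     
           ┃      ┃    def __init__(self, res
           ┃      ┃        self.value = data 
           ┃      ┃                          
           ┃      ┃# Process the incoming dat
           ┃      ┗━━━━━━━━━━━━━━━━━━━━━━━━━━
           ┃                                 
           ┃                                 
           ┃                                 
           ┃                                 
━━━━━━━━━━━┛                                 
                                             
                                             
                                             
                                             
                                             
                                             
                                             


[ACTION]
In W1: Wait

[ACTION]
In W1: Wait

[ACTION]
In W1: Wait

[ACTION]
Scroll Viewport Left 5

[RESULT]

────────────────┨      ┃    for item in confi
                ┃      ┃                     
                ┃      ┃class ProcessHandler:
                ┃      ┃    def __init__(self
                ┃      ┃        self.value = 
                ┃      ┃                     
                ┃      ┃# Process the incomin
:               ┃      ┗━━━━━━━━━━━━━━━━━━━━━
                ┃                            
                ┃                            
                ┃                            
                ┃                            
━━━━━━━━━━━━━━━━┛                            
                                             
                                             
                                             
                                             
                                             
                                             
                                             


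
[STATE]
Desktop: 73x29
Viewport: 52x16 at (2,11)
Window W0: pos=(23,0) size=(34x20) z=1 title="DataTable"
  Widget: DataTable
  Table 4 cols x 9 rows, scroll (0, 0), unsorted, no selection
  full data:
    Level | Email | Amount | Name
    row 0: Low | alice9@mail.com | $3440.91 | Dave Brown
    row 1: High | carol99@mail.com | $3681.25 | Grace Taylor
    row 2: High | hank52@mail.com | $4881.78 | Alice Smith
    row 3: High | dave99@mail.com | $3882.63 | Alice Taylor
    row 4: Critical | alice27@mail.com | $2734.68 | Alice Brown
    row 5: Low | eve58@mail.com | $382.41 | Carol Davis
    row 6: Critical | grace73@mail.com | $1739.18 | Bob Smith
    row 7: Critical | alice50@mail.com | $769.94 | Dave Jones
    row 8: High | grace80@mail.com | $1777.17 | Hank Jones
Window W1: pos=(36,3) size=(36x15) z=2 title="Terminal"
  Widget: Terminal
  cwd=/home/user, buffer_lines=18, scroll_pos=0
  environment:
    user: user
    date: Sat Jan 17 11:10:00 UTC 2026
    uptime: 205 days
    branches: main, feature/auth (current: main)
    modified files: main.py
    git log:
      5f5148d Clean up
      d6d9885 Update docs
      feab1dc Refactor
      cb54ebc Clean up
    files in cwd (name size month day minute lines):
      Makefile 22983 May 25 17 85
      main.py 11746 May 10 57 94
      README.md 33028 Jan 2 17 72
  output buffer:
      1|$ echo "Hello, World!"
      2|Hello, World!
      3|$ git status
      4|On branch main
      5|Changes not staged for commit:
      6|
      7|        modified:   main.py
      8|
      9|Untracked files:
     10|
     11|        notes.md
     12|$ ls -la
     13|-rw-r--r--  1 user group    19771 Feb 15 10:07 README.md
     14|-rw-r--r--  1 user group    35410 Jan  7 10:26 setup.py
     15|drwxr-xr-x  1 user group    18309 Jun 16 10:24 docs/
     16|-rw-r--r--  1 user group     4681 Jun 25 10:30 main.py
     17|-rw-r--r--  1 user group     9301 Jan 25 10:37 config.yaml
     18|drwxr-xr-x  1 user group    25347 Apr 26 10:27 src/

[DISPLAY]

                     ┃Critical│gra┃                 
                     ┃Critical│ali┃        modified:
                     ┃High    │gra┃                 
                     ┃            ┃Untracked files: 
                     ┃            ┃                 
                     ┃            ┃        notes.md 
                     ┃            ┗━━━━━━━━━━━━━━━━━
                     ┃                              
                     ┗━━━━━━━━━━━━━━━━━━━━━━━━━━━━━━
                                                    
                                                    
                                                    
                                                    
                                                    
                                                    
                                                    


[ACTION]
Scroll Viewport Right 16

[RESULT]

     ┃Critical│gra┃                                 
     ┃Critical│ali┃        modified:   main.py      
     ┃High    │gra┃                                 
     ┃            ┃Untracked files:                 
     ┃            ┃                                 
     ┃            ┃        notes.md                 
     ┃            ┗━━━━━━━━━━━━━━━━━━━━━━━━━━━━━━━━━
     ┃                                ┃             
     ┗━━━━━━━━━━━━━━━━━━━━━━━━━━━━━━━━┛             
                                                    
                                                    
                                                    
                                                    
                                                    
                                                    
                                                    


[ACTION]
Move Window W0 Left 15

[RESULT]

grace73@mail.com│$┃                                 
alice50@mail.com│$┃        modified:   main.py      
grace80@mail.com│$┃                                 
                  ┃Untracked files:                 
                  ┃                                 
                  ┃        notes.md                 
                  ┗━━━━━━━━━━━━━━━━━━━━━━━━━━━━━━━━━
                       ┃                            
━━━━━━━━━━━━━━━━━━━━━━━┛                            
                                                    
                                                    
                                                    
                                                    
                                                    
                                                    
                                                    


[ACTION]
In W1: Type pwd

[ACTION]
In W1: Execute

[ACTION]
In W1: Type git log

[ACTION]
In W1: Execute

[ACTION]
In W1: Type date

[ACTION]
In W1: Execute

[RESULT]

grace73@mail.com│$┃d6d9885 Update docs              
alice50@mail.com│$┃feab1dc Refactor                 
grace80@mail.com│$┃cb54ebc Clean up                 
                  ┃$ date                           
                  ┃Sat Jan 17 11:10:00 UTC 2026     
                  ┃$ █                              
                  ┗━━━━━━━━━━━━━━━━━━━━━━━━━━━━━━━━━
                       ┃                            
━━━━━━━━━━━━━━━━━━━━━━━┛                            
                                                    
                                                    
                                                    
                                                    
                                                    
                                                    
                                                    


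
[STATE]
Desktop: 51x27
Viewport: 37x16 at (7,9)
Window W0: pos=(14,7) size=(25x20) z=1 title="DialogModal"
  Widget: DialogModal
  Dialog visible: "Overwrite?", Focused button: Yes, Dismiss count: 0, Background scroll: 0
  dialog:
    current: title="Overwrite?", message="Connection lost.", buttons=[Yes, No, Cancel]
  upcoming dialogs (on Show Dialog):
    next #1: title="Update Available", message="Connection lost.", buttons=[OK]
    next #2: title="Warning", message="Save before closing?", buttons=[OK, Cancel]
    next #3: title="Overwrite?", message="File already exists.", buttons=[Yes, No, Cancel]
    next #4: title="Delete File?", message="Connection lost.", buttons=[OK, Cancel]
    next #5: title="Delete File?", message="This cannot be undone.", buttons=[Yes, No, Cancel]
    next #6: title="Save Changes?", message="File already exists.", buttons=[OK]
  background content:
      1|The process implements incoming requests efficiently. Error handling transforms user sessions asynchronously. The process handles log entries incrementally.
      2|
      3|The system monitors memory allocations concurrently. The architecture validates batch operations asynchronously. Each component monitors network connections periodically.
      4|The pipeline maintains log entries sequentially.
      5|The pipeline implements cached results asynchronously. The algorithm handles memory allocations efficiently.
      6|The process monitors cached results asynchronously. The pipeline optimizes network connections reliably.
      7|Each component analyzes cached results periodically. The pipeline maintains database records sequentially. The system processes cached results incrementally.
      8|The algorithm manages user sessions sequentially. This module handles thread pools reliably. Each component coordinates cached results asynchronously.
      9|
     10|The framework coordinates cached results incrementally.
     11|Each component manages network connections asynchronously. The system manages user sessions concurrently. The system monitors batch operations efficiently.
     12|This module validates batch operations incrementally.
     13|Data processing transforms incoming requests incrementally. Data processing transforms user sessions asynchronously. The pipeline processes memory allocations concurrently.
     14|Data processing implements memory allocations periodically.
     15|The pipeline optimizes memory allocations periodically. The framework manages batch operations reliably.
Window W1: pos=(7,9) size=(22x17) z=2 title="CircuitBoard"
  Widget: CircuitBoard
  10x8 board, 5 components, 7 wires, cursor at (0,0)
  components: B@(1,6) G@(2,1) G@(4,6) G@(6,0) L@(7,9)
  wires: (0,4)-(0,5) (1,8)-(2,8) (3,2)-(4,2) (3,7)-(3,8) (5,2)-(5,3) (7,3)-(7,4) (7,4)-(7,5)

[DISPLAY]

┏━━━━━━━━━━━━━━━━━━━━┓─────────┨     
┃ CircuitBoard       ┃plements ┃     
┠────────────────────┨         ┃     
┃   0 1 2 3 4 5 6 7 8┃itors mem┃     
┃0  [.]              ┃aintains ┃     
┃                    ┃mplements┃     
┃1                   ┃──────┐ca┃     
┃                    ┃te?   │es┃     
┃2       G           ┃ lost.│ u┃     
┃                    ┃ Cance│  ┃     
┃3           ·       ┃──────┘at┃     
┃            │       ┃ manages ┃     
┃4           ·       ┃lidates b┃     
┃                    ┃g transfo┃     
┃5           · ─ ·   ┃g impleme┃     
┃                    ┃ptimizes ┃     


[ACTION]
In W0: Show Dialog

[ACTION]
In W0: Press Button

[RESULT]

┏━━━━━━━━━━━━━━━━━━━━┓─────────┨     
┃ CircuitBoard       ┃plements ┃     
┠────────────────────┨         ┃     
┃   0 1 2 3 4 5 6 7 8┃itors mem┃     
┃0  [.]              ┃aintains ┃     
┃                    ┃mplements┃     
┃1                   ┃nitors ca┃     
┃                    ┃ analyzes┃     
┃2       G           ┃manages u┃     
┃                    ┃         ┃     
┃3           ·       ┃coordinat┃     
┃            │       ┃ manages ┃     
┃4           ·       ┃lidates b┃     
┃                    ┃g transfo┃     
┃5           · ─ ·   ┃g impleme┃     
┃                    ┃ptimizes ┃     


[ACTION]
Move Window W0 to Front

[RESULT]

┏━━━━━━┠───────────────────────┨     
┃ Circu┃The process implements ┃     
┠──────┃                       ┃     
┃   0 1┃The system monitors mem┃     
┃0  [.]┃The pipeline maintains ┃     
┃      ┃The pipeline implements┃     
┃1     ┃The process monitors ca┃     
┃      ┃Each component analyzes┃     
┃2     ┃The algorithm manages u┃     
┃      ┃                       ┃     
┃3     ┃The framework coordinat┃     
┃      ┃Each component manages ┃     
┃4     ┃This module validates b┃     
┃      ┃Data processing transfo┃     
┃5     ┃Data processing impleme┃     
┃      ┃The pipeline optimizes ┃     


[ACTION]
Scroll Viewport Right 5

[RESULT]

━━┠───────────────────────┨          
cu┃The process implements ┃          
──┃                       ┃          
 1┃The system monitors mem┃          
.]┃The pipeline maintains ┃          
  ┃The pipeline implements┃          
  ┃The process monitors ca┃          
  ┃Each component analyzes┃          
  ┃The algorithm manages u┃          
  ┃                       ┃          
  ┃The framework coordinat┃          
  ┃Each component manages ┃          
  ┃This module validates b┃          
  ┃Data processing transfo┃          
  ┃Data processing impleme┃          
  ┃The pipeline optimizes ┃          


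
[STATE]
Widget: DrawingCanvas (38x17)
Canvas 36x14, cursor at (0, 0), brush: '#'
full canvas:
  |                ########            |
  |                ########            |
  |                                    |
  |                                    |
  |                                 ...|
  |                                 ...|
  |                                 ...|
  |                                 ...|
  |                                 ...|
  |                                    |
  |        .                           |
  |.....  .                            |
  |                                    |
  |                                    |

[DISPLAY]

+               ########              
                ########              
                                      
                                      
                                 ...  
                                 ...  
                                 ...  
                                 ...  
                                 ...  
                                      
        .                             
.....  .                              
                                      
                                      
                                      
                                      
                                      


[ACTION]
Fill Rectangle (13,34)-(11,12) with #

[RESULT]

+               ########              
                ########              
                                      
                                      
                                 ...  
                                 ...  
                                 ...  
                                 ...  
                                 ...  
                                      
        .                             
.....  .    #######################   
            #######################   
            #######################   
                                      
                                      
                                      


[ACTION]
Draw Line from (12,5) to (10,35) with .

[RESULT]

+               ########              
                ########              
                                      
                                      
                                 ...  
                                 ...  
                                 ...  
                                 ...  
                                 ...  
                                      
        .                   ........  
.....  .    #...............#######   
     ........######################   
            #######################   
                                      
                                      
                                      


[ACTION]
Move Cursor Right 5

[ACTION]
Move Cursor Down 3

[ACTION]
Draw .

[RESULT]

                ########              
                ########              
                                      
     .                                
                                 ...  
                                 ...  
                                 ...  
                                 ...  
                                 ...  
                                      
        .                   ........  
.....  .    #...............#######   
     ........######################   
            #######################   
                                      
                                      
                                      


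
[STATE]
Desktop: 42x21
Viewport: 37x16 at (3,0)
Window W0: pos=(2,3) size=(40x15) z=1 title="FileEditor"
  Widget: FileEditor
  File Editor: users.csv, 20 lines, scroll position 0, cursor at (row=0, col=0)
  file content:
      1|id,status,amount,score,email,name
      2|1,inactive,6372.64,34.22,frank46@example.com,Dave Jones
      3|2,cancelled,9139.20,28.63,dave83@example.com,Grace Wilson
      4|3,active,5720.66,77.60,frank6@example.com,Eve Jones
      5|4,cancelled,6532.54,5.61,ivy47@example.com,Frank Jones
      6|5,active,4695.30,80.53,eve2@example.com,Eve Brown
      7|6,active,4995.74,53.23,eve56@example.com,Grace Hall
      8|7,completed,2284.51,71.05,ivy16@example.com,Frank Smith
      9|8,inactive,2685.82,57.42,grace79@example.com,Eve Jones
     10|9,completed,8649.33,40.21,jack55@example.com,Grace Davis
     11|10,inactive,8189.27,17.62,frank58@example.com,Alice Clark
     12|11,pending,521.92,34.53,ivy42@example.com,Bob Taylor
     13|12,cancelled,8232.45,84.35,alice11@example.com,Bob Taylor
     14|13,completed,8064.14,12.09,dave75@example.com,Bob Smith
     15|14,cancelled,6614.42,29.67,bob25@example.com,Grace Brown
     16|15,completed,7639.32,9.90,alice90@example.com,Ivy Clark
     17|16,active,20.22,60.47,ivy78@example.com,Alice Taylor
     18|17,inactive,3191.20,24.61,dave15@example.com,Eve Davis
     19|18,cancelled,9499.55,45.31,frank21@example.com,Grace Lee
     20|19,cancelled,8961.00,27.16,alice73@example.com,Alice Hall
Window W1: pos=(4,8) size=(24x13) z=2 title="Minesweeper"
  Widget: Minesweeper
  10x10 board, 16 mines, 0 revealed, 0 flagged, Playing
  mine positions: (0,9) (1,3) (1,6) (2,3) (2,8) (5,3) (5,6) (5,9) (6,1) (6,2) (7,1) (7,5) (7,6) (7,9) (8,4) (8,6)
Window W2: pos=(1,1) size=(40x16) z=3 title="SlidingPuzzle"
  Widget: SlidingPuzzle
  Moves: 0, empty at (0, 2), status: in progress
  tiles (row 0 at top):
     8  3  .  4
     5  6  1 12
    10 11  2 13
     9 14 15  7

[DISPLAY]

                                     
━━━━━━━━━━━━━━━━━━━━━━━━━━━━━━━━━━━━━
SlidingPuzzle                        
─────────────────────────────────────
────┬────┬────┬────┐                 
  8 │  3 │    │  4 │                 
────┼────┼────┼────┤                 
  5 │  6 │  1 │ 12 │                 
────┼────┼────┼────┤                 
 10 │ 11 │  2 │ 13 │                 
────┼────┼────┼────┤                 
  9 │ 14 │ 15 │  7 │                 
────┴────┴────┴────┘                 
oves: 0                              
                                     
                                     


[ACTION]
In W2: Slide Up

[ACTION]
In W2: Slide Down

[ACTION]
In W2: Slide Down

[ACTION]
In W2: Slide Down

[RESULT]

                                     
━━━━━━━━━━━━━━━━━━━━━━━━━━━━━━━━━━━━━
SlidingPuzzle                        
─────────────────────────────────────
────┬────┬────┬────┐                 
  8 │  3 │    │  4 │                 
────┼────┼────┼────┤                 
  5 │  6 │  1 │ 12 │                 
────┼────┼────┼────┤                 
 10 │ 11 │  2 │ 13 │                 
────┼────┼────┼────┤                 
  9 │ 14 │ 15 │  7 │                 
────┴────┴────┴────┘                 
oves: 2                              
                                     
                                     
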